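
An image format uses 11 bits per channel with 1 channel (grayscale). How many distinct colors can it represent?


Total bits = 11 bits/channel × 1 channels = 11 bits
Distinct colors = 2^11
= 2,048 colors


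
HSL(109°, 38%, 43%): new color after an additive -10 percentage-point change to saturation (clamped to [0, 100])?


Original S = 38%
Adjustment = -10 percentage points
New S = 38 + (-10) = 28
Clamp to [0, 100] → 28
= HSL(109°, 28%, 43%)


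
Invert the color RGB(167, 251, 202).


Invert: (255-R, 255-G, 255-B)
R: 255-167 = 88
G: 255-251 = 4
B: 255-202 = 53
= RGB(88, 4, 53)


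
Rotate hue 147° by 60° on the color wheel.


New hue = (H + rotation) mod 360
New hue = (147 + 60) mod 360
= 207 mod 360
= 207°


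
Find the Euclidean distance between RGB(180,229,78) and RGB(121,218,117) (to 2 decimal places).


d = √[(R₁-R₂)² + (G₁-G₂)² + (B₁-B₂)²]
d = √[(180-121)² + (229-218)² + (78-117)²]
d = √[3481 + 121 + 1521]
d = √5123
d ≈ 71.58


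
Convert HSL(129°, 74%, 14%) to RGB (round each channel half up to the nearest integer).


H=129°, S=0.74, L=0.14
C = (1-|2L-1|)×S = (1-|-0.72|)×0.74 = 0.2072
H' = H/60 = 129/60 ≈ 2.1500; X = C×(1-|H' mod 2 - 1|) = 0.03108
m = L - C/2 = 0.14 - 0.1036 = 0.0364
Sector ⌊H'⌋ = 2 → (R',G',B') = (0.0, 0.2072, 0.03108)
RGB = ((R'+m)×255, (G'+m)×255, (B'+m)×255) = (9.282, 62.118, 17.2074)
Round half up → RGB(9, 62, 17)


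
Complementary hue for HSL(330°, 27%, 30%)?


Complement = opposite side of color wheel = hue + 180°
H' = (330 + 180) mod 360 = 150°
S and L unchanged.
= HSL(150°, 27%, 30%)


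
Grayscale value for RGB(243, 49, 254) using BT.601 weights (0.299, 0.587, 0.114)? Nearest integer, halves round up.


Gray = 0.299×R + 0.587×G + 0.114×B
Gray = 0.299×243 + 0.587×49 + 0.114×254
Gray = 72.657 + 28.763 + 28.956
Gray = 130.376 → round half up → 130
Gray = 130


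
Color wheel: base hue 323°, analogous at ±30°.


Base hue: 323°
Left analog: (323 - 30) mod 360 = 293°
Right analog: (323 + 30) mod 360 = 353°
Analogous hues = 293° and 353°


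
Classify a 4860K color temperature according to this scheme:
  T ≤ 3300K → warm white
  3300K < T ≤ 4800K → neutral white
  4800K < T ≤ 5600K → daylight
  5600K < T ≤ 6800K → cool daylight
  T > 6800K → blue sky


Temperature: 4860K
4800K < 4860K ≤ 5600K → daylight
Classification: daylight


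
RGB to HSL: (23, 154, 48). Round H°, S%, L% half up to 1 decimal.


Normalize: R'=23/255≈0.0902, G'=154/255≈0.6039, B'=48/255≈0.1882
Max=154/255, Min=23/255, Δ=Max-Min=131/255
L = (Max+Min)/2 = (154+23)/510 = 177/510 = 0.34705… → L = 34.7%
L ≤ 0.5 → S = Δ/(Max+Min) = 131/(154+23) = 131/177 = 0.74011… → S = 74.0%
(the 1/255 factors cancel in S and H, so raw channel differences can be used)
Max is G' → H = 60 × ((B-R)/Δ + 2) = 60 × ((48-23)/131 + 2)
  25/131 + 2 = 0.1908… + 2 = 2.1908…
  H = 60 × 2.1908… = 131.450…° → H = 131.5°
= HSL(131.5°, 74.0%, 34.7%)


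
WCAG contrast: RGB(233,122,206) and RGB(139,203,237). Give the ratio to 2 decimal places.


Linearize each sRGB channel c=v/255: c/12.92 if c ≤ 0.04045 else ((c+0.055)/1.055)^2.4
L = 0.2126×R_lin + 0.7152×G_lin + 0.0722×B_lin
Color 1 (233,122,206):
  R=233: 233/255≈0.9137 > 0.04045 → ((0.9137+0.055)/1.055)^2.4 ≈ 0.81485
  G=122: 122/255≈0.4784 > 0.04045 → ((0.4784+0.055)/1.055)^2.4 ≈ 0.19462
  B=206: 206/255≈0.8078 > 0.04045 → ((0.8078+0.055)/1.055)^2.4 ≈ 0.61721
  L1 = 0.2126×0.81485 + 0.7152×0.19462 + 0.0722×0.61721 ≈ 0.35699
Color 2 (139,203,237):
  R=139: 139/255≈0.5451 > 0.04045 → ((0.5451+0.055)/1.055)^2.4 ≈ 0.25818
  G=203: 203/255≈0.7961 > 0.04045 → ((0.7961+0.055)/1.055)^2.4 ≈ 0.59720
  B=237: 237/255≈0.9294 > 0.04045 → ((0.9294+0.055)/1.055)^2.4 ≈ 0.84687
  L2 = 0.2126×0.25818 + 0.7152×0.59720 + 0.0722×0.84687 ≈ 0.54315
Lighter = 0.54315, Darker = 0.35699
Ratio = (L_lighter + 0.05) / (L_darker + 0.05)
Ratio = (0.54315 + 0.05) / (0.35699 + 0.05) = 0.59315 / 0.40699 ≈ 1.4574
Ratio ≈ 1.46:1


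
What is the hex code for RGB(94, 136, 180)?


R = 94 → 5E (hex)
G = 136 → 88 (hex)
B = 180 → B4 (hex)
Hex = #5E88B4


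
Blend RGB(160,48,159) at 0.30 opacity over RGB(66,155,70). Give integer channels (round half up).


C = α×F + (1-α)×B, with 1-α = 0.70
R: 0.30×160 + 0.70×66 = 48.00 + 46.20 = 94.20 → 94
G: 0.30×48 + 0.70×155 = 14.40 + 108.50 = 122.90 → 123
B: 0.30×159 + 0.70×70 = 47.70 + 49.00 = 96.70 → 97
= RGB(94, 123, 97)


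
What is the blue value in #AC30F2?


Color: #AC30F2
R = AC = 172
G = 30 = 48
B = F2 = 242
Blue = 242


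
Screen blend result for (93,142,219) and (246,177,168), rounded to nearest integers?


Screen: C = 255 - (255-A)×(255-B)/255, rounded to nearest integer
R: 255 - (255-93)×(255-246)/255 = 255 - 1458/255 ≈ 255 - 5.718 = 249.282 → 249
G: 255 - (255-142)×(255-177)/255 = 255 - 8814/255 ≈ 255 - 34.565 = 220.435 → 220
B: 255 - (255-219)×(255-168)/255 = 255 - 3132/255 ≈ 255 - 12.282 = 242.718 → 243
= RGB(249, 220, 243)


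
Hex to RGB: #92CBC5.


92 → 146 (R)
CB → 203 (G)
C5 → 197 (B)
= RGB(146, 203, 197)


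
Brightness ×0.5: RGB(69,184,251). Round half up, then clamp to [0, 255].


Multiply each channel by 0.5, round half up, clamp to [0, 255]
R: 69×0.5 = 34.5 → round → 35
G: 184×0.5 = 92
B: 251×0.5 = 125.5 → round → 126
= RGB(35, 92, 126)


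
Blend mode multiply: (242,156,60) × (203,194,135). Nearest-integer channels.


Multiply: C = A×B/255, rounded to nearest integer
R: 242×203/255 = 49126/255 ≈ 192.651 → 193
G: 156×194/255 = 30264/255 ≈ 118.682 → 119
B: 60×135/255 = 8100/255 ≈ 31.765 → 32
= RGB(193, 119, 32)


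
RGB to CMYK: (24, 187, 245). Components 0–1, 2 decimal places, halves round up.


R'=24/255≈0.0941, G'=187/255≈0.7333, B'=245/255≈0.9608
K = 1 - max(R',G',B') = 1 - 245/255 = 10/255 = 0.03921… → 0.04
(1-R'-K)/(1-K) simplifies to (max-R)/max with max = 245:
C = (245-24)/245 = 221/245 = 0.90204… → 0.90
M = (245-187)/245 = 58/245 = 0.23673… → 0.24
Y = (245-245)/245 = 0/245 = 0 → 0.00
= CMYK(0.90, 0.24, 0.00, 0.04)


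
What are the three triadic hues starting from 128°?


Triadic: equally spaced at 120° intervals
H1 = 128°
H2 = (128 + 120) mod 360 = 248°
H3 = (128 + 240) mod 360 = 8°
Triadic = 128°, 248°, 8°


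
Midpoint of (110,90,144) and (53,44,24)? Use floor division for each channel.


Midpoint: each channel = ⌊(C₁+C₂)/2⌋
R: ⌊(110+53)/2⌋ = 81
G: ⌊(90+44)/2⌋ = 67
B: ⌊(144+24)/2⌋ = 84
= RGB(81, 67, 84)


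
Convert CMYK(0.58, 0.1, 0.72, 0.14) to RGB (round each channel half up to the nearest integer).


R = 255 × (1-C) × (1-K) = 255 × 0.42 × 0.86 = 92.106 → 92
G = 255 × (1-M) × (1-K) = 255 × 0.90 × 0.86 = 197.37 → 197
B = 255 × (1-Y) × (1-K) = 255 × 0.28 × 0.86 = 61.404 → 61
= RGB(92, 197, 61)


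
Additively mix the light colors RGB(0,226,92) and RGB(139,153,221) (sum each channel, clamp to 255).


Additive: each channel = min(255, C₁+C₂)
R: 0+139 = 139 → 139
G: 226+153 = 379 → 255
B: 92+221 = 313 → 255
= RGB(139, 255, 255)


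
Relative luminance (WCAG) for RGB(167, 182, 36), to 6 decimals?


Linearize each channel (sRGB transfer function): c = v/255; c_lin = c/12.92 if c ≤ 0.04045, else ((c+0.055)/1.055)^2.4
  R: 167/255 ≈ 0.654902 > 0.04045 → ((0.654902+0.055)/1.055)^2.4 ≈ 0.386429
  G: 182/255 ≈ 0.713725 > 0.04045 → ((0.713725+0.055)/1.055)^2.4 ≈ 0.467784
  B: 36/255 ≈ 0.141176 > 0.04045 → ((0.141176+0.055)/1.055)^2.4 ≈ 0.017642
R_lin = 0.386429, G_lin = 0.467784, B_lin = 0.017642
L = 0.2126×R + 0.7152×G + 0.0722×B
L = 0.2126×0.386429 + 0.7152×0.467784 + 0.0722×0.017642
L ≈ 0.417988


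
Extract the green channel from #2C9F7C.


Color: #2C9F7C
R = 2C = 44
G = 9F = 159
B = 7C = 124
Green = 159


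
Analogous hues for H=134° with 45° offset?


Base hue: 134°
Left analog: (134 - 45) mod 360 = 89°
Right analog: (134 + 45) mod 360 = 179°
Analogous hues = 89° and 179°


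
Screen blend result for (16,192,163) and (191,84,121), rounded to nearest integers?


Screen: C = 255 - (255-A)×(255-B)/255, rounded to nearest integer
R: 255 - (255-16)×(255-191)/255 = 255 - 15296/255 ≈ 255 - 59.984 = 195.016 → 195
G: 255 - (255-192)×(255-84)/255 = 255 - 10773/255 ≈ 255 - 42.247 = 212.753 → 213
B: 255 - (255-163)×(255-121)/255 = 255 - 12328/255 ≈ 255 - 48.345 = 206.655 → 207
= RGB(195, 213, 207)


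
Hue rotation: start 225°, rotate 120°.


New hue = (H + rotation) mod 360
New hue = (225 + 120) mod 360
= 345 mod 360
= 345°


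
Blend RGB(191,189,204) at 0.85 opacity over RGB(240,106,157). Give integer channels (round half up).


C = α×F + (1-α)×B, with 1-α = 0.15
R: 0.85×191 + 0.15×240 = 162.35 + 36.00 = 198.35 → 198
G: 0.85×189 + 0.15×106 = 160.65 + 15.90 = 176.55 → 177
B: 0.85×204 + 0.15×157 = 173.40 + 23.55 = 196.95 → 197
= RGB(198, 177, 197)


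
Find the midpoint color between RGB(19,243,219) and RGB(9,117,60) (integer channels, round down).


Midpoint: each channel = ⌊(C₁+C₂)/2⌋
R: ⌊(19+9)/2⌋ = 14
G: ⌊(243+117)/2⌋ = 180
B: ⌊(219+60)/2⌋ = 139
= RGB(14, 180, 139)


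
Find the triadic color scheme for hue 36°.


Triadic: equally spaced at 120° intervals
H1 = 36°
H2 = (36 + 120) mod 360 = 156°
H3 = (36 + 240) mod 360 = 276°
Triadic = 36°, 156°, 276°


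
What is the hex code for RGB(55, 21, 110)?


R = 55 → 37 (hex)
G = 21 → 15 (hex)
B = 110 → 6E (hex)
Hex = #37156E


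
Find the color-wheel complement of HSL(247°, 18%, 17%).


Complement = opposite side of color wheel = hue + 180°
H' = (247 + 180) mod 360 = 67°
S and L unchanged.
= HSL(67°, 18%, 17%)


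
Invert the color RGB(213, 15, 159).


Invert: (255-R, 255-G, 255-B)
R: 255-213 = 42
G: 255-15 = 240
B: 255-159 = 96
= RGB(42, 240, 96)


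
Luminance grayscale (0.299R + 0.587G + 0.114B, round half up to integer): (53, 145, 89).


Gray = 0.299×R + 0.587×G + 0.114×B
Gray = 0.299×53 + 0.587×145 + 0.114×89
Gray = 15.847 + 85.115 + 10.146
Gray = 111.108 → round half up → 111
Gray = 111


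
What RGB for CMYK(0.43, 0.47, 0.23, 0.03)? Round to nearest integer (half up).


R = 255 × (1-C) × (1-K) = 255 × 0.57 × 0.97 = 140.9895 → 141
G = 255 × (1-M) × (1-K) = 255 × 0.53 × 0.97 = 131.0955 → 131
B = 255 × (1-Y) × (1-K) = 255 × 0.77 × 0.97 = 190.4595 → 190
= RGB(141, 131, 190)


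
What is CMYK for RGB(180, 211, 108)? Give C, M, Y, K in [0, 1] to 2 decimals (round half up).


R'=180/255≈0.7059, G'=211/255≈0.8275, B'=108/255≈0.4235
K = 1 - max(R',G',B') = 1 - 211/255 = 44/255 = 0.17254… → 0.17
(1-R'-K)/(1-K) simplifies to (max-R)/max with max = 211:
C = (211-180)/211 = 31/211 = 0.14691… → 0.15
M = (211-211)/211 = 0/211 = 0 → 0.00
Y = (211-108)/211 = 103/211 = 0.48815… → 0.49
= CMYK(0.15, 0.00, 0.49, 0.17)


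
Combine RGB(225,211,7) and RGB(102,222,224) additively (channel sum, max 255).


Additive: each channel = min(255, C₁+C₂)
R: 225+102 = 327 → 255
G: 211+222 = 433 → 255
B: 7+224 = 231 → 231
= RGB(255, 255, 231)


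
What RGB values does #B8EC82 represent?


B8 → 184 (R)
EC → 236 (G)
82 → 130 (B)
= RGB(184, 236, 130)


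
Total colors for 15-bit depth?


Colors = 2^bits = 2^15
= 32,768 colors


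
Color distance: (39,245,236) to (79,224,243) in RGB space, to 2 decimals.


d = √[(R₁-R₂)² + (G₁-G₂)² + (B₁-B₂)²]
d = √[(39-79)² + (245-224)² + (236-243)²]
d = √[1600 + 441 + 49]
d = √2090
d ≈ 45.72


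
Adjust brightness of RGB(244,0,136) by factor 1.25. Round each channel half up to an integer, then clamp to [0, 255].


Multiply each channel by 1.25, round half up, clamp to [0, 255]
R: 244×1.25 = 305 → clamp → 255
G: 0×1.25 = 0
B: 136×1.25 = 170
= RGB(255, 0, 170)


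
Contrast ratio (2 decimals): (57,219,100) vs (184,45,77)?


Linearize each sRGB channel c=v/255: c/12.92 if c ≤ 0.04045 else ((c+0.055)/1.055)^2.4
L = 0.2126×R_lin + 0.7152×G_lin + 0.0722×B_lin
Color 1 (57,219,100):
  R=57: 57/255≈0.2235 > 0.04045 → ((0.2235+0.055)/1.055)^2.4 ≈ 0.04092
  G=219: 219/255≈0.8588 > 0.04045 → ((0.8588+0.055)/1.055)^2.4 ≈ 0.70838
  B=100: 100/255≈0.3922 > 0.04045 → ((0.3922+0.055)/1.055)^2.4 ≈ 0.12744
  L1 = 0.2126×0.04092 + 0.7152×0.70838 + 0.0722×0.12744 ≈ 0.52453
Color 2 (184,45,77):
  R=184: 184/255≈0.7216 > 0.04045 → ((0.7216+0.055)/1.055)^2.4 ≈ 0.47932
  G=45: 45/255≈0.1765 > 0.04045 → ((0.1765+0.055)/1.055)^2.4 ≈ 0.02624
  B=77: 77/255≈0.3020 > 0.04045 → ((0.3020+0.055)/1.055)^2.4 ≈ 0.07421
  L2 = 0.2126×0.47932 + 0.7152×0.02624 + 0.0722×0.07421 ≈ 0.12603
Lighter = 0.52453, Darker = 0.12603
Ratio = (L_lighter + 0.05) / (L_darker + 0.05)
Ratio = (0.52453 + 0.05) / (0.12603 + 0.05) = 0.57453 / 0.17603 ≈ 3.2638
Ratio ≈ 3.26:1


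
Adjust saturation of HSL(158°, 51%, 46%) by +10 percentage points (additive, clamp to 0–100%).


Original S = 51%
Adjustment = +10 percentage points
New S = 51 + (10) = 61
Clamp to [0, 100] → 61
= HSL(158°, 61%, 46%)


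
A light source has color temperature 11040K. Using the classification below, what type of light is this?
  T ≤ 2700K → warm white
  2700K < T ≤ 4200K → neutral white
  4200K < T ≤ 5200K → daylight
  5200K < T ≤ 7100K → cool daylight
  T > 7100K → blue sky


Temperature: 11040K
11040K > 7100K → blue sky
Classification: blue sky


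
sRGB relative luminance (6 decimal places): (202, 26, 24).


Linearize each channel (sRGB transfer function): c = v/255; c_lin = c/12.92 if c ≤ 0.04045, else ((c+0.055)/1.055)^2.4
  R: 202/255 ≈ 0.792157 > 0.04045 → ((0.792157+0.055)/1.055)^2.4 ≈ 0.590619
  G: 26/255 ≈ 0.101961 > 0.04045 → ((0.101961+0.055)/1.055)^2.4 ≈ 0.010330
  B: 24/255 ≈ 0.094118 > 0.04045 → ((0.094118+0.055)/1.055)^2.4 ≈ 0.009134
R_lin = 0.590619, G_lin = 0.010330, B_lin = 0.009134
L = 0.2126×R + 0.7152×G + 0.0722×B
L = 0.2126×0.590619 + 0.7152×0.010330 + 0.0722×0.009134
L ≈ 0.133613


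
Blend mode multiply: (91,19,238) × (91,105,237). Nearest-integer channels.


Multiply: C = A×B/255, rounded to nearest integer
R: 91×91/255 = 8281/255 ≈ 32.475 → 32
G: 19×105/255 = 1995/255 ≈ 7.824 → 8
B: 238×237/255 = 56406/255 ≈ 221.200 → 221
= RGB(32, 8, 221)


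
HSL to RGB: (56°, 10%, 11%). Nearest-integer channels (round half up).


H=56°, S=0.10, L=0.11
C = (1-|2L-1|)×S = (1-|-0.78|)×0.10 = 0.022
H' = H/60 = 56/60 ≈ 0.9333; X = C×(1-|H' mod 2 - 1|) ≈ 0.0205
m = L - C/2 = 0.11 - 0.011 = 0.099
Sector ⌊H'⌋ = 0 → (R',G',B') = (0.022, ≈0.0205, 0.0)
RGB = ((R'+m)×255, (G'+m)×255, (B'+m)×255) = (30.855, 30.481, 25.245)
Round half up → RGB(31, 30, 25)


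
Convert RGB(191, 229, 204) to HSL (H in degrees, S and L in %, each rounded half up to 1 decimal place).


Normalize: R'=191/255≈0.7490, G'=229/255≈0.8980, B'=204/255≈0.8000
Max=229/255, Min=191/255, Δ=Max-Min=38/255
L = (Max+Min)/2 = (229+191)/510 = 420/510 = 0.82352… → L = 82.4%
L > 0.5 → S = Δ/(2-Max-Min) = 38/(510-229-191) = 38/90 = 0.42222… → S = 42.2%
(the 1/255 factors cancel in S and H, so raw channel differences can be used)
Max is G' → H = 60 × ((B-R)/Δ + 2) = 60 × ((204-191)/38 + 2)
  13/38 + 2 = 0.3421… + 2 = 2.3421…
  H = 60 × 2.3421… = 140.526…° → H = 140.5°
= HSL(140.5°, 42.2%, 82.4%)


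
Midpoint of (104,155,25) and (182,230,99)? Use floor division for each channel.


Midpoint: each channel = ⌊(C₁+C₂)/2⌋
R: ⌊(104+182)/2⌋ = 143
G: ⌊(155+230)/2⌋ = 192
B: ⌊(25+99)/2⌋ = 62
= RGB(143, 192, 62)


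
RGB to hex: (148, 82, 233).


R = 148 → 94 (hex)
G = 82 → 52 (hex)
B = 233 → E9 (hex)
Hex = #9452E9


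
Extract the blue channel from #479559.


Color: #479559
R = 47 = 71
G = 95 = 149
B = 59 = 89
Blue = 89


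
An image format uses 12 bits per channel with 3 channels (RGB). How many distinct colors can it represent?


Total bits = 12 bits/channel × 3 channels = 36 bits
Distinct colors = 2^36
= 68,719,476,736 colors


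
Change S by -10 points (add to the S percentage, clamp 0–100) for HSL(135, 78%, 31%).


Original S = 78%
Adjustment = -10 percentage points
New S = 78 + (-10) = 68
Clamp to [0, 100] → 68
= HSL(135°, 68%, 31%)


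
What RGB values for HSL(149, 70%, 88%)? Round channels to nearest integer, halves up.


H=149°, S=0.70, L=0.88
C = (1-|2L-1|)×S = (1-|0.76|)×0.70 = 0.168
H' = H/60 = 149/60 ≈ 2.4833; X = C×(1-|H' mod 2 - 1|) = 0.0812
m = L - C/2 = 0.88 - 0.084 = 0.796
Sector ⌊H'⌋ = 2 → (R',G',B') = (0.0, 0.168, 0.0812)
RGB = ((R'+m)×255, (G'+m)×255, (B'+m)×255) = (202.98, 245.82, 223.686)
Round half up → RGB(203, 246, 224)


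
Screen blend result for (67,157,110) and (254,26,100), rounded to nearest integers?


Screen: C = 255 - (255-A)×(255-B)/255, rounded to nearest integer
R: 255 - (255-67)×(255-254)/255 = 255 - 188/255 ≈ 255 - 0.737 = 254.263 → 254
G: 255 - (255-157)×(255-26)/255 = 255 - 22442/255 ≈ 255 - 88.008 = 166.992 → 167
B: 255 - (255-110)×(255-100)/255 = 255 - 22475/255 ≈ 255 - 88.137 = 166.863 → 167
= RGB(254, 167, 167)


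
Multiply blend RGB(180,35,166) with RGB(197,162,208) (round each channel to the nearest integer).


Multiply: C = A×B/255, rounded to nearest integer
R: 180×197/255 = 35460/255 ≈ 139.059 → 139
G: 35×162/255 = 5670/255 ≈ 22.235 → 22
B: 166×208/255 = 34528/255 ≈ 135.404 → 135
= RGB(139, 22, 135)


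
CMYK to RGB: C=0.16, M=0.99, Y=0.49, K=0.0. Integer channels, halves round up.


R = 255 × (1-C) × (1-K) = 255 × 0.84 × 1.00 = 214.2 → 214
G = 255 × (1-M) × (1-K) = 255 × 0.01 × 1.00 = 2.55 → 3
B = 255 × (1-Y) × (1-K) = 255 × 0.51 × 1.00 = 130.05 → 130
= RGB(214, 3, 130)


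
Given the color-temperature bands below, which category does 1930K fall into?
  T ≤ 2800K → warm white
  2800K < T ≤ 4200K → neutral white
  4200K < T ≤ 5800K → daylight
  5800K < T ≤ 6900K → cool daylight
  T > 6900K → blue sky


Temperature: 1930K
1930K ≤ 2800K → warm white
Classification: warm white


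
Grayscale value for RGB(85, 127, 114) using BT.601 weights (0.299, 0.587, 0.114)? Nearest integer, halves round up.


Gray = 0.299×R + 0.587×G + 0.114×B
Gray = 0.299×85 + 0.587×127 + 0.114×114
Gray = 25.415 + 74.549 + 12.996
Gray = 112.960 → round half up → 113
Gray = 113


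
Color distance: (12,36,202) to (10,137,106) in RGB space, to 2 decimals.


d = √[(R₁-R₂)² + (G₁-G₂)² + (B₁-B₂)²]
d = √[(12-10)² + (36-137)² + (202-106)²]
d = √[4 + 10201 + 9216]
d = √19421
d ≈ 139.36


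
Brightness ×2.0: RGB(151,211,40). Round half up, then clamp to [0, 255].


Multiply each channel by 2.0, round half up, clamp to [0, 255]
R: 151×2.0 = 302 → clamp → 255
G: 211×2.0 = 422 → clamp → 255
B: 40×2.0 = 80
= RGB(255, 255, 80)


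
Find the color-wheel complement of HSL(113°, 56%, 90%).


Complement = opposite side of color wheel = hue + 180°
H' = (113 + 180) mod 360 = 293°
S and L unchanged.
= HSL(293°, 56%, 90%)


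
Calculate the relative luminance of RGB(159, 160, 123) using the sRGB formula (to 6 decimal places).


Linearize each channel (sRGB transfer function): c = v/255; c_lin = c/12.92 if c ≤ 0.04045, else ((c+0.055)/1.055)^2.4
  R: 159/255 ≈ 0.623529 > 0.04045 → ((0.623529+0.055)/1.055)^2.4 ≈ 0.346704
  G: 160/255 ≈ 0.627451 > 0.04045 → ((0.627451+0.055)/1.055)^2.4 ≈ 0.351533
  B: 123/255 ≈ 0.482353 > 0.04045 → ((0.482353+0.055)/1.055)^2.4 ≈ 0.198069
R_lin = 0.346704, G_lin = 0.351533, B_lin = 0.198069
L = 0.2126×R + 0.7152×G + 0.0722×B
L = 0.2126×0.346704 + 0.7152×0.351533 + 0.0722×0.198069
L ≈ 0.339426


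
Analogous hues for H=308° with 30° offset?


Base hue: 308°
Left analog: (308 - 30) mod 360 = 278°
Right analog: (308 + 30) mod 360 = 338°
Analogous hues = 278° and 338°


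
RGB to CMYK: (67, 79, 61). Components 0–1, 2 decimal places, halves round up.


R'=67/255≈0.2627, G'=79/255≈0.3098, B'=61/255≈0.2392
K = 1 - max(R',G',B') = 1 - 79/255 = 176/255 = 0.69019… → 0.69
(1-R'-K)/(1-K) simplifies to (max-R)/max with max = 79:
C = (79-67)/79 = 12/79 = 0.15189… → 0.15
M = (79-79)/79 = 0/79 = 0 → 0.00
Y = (79-61)/79 = 18/79 = 0.22784… → 0.23
= CMYK(0.15, 0.00, 0.23, 0.69)


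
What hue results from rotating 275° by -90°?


New hue = (H + rotation) mod 360
New hue = (275 -90) mod 360
= 185 mod 360
= 185°


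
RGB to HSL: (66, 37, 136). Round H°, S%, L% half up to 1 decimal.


Normalize: R'=66/255≈0.2588, G'=37/255≈0.1451, B'=136/255≈0.5333
Max=136/255, Min=37/255, Δ=Max-Min=99/255
L = (Max+Min)/2 = (136+37)/510 = 173/510 = 0.33921… → L = 33.9%
L ≤ 0.5 → S = Δ/(Max+Min) = 99/(136+37) = 99/173 = 0.57225… → S = 57.2%
(the 1/255 factors cancel in S and H, so raw channel differences can be used)
Max is B' → H = 60 × ((R-G)/Δ + 4) = 60 × ((66-37)/99 + 4)
  29/99 + 4 = 0.2929… + 4 = 4.2929…
  H = 60 × 4.2929… = 257.575…° → H = 257.6°
= HSL(257.6°, 57.2%, 33.9%)


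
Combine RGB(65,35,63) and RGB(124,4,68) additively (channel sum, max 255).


Additive: each channel = min(255, C₁+C₂)
R: 65+124 = 189 → 189
G: 35+4 = 39 → 39
B: 63+68 = 131 → 131
= RGB(189, 39, 131)


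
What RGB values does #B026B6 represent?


B0 → 176 (R)
26 → 38 (G)
B6 → 182 (B)
= RGB(176, 38, 182)


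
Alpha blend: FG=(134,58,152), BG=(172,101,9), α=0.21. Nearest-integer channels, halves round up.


C = α×F + (1-α)×B, with 1-α = 0.79
R: 0.21×134 + 0.79×172 = 28.14 + 135.88 = 164.02 → 164
G: 0.21×58 + 0.79×101 = 12.18 + 79.79 = 91.97 → 92
B: 0.21×152 + 0.79×9 = 31.92 + 7.11 = 39.03 → 39
= RGB(164, 92, 39)


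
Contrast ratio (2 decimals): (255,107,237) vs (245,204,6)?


Linearize each sRGB channel c=v/255: c/12.92 if c ≤ 0.04045 else ((c+0.055)/1.055)^2.4
L = 0.2126×R_lin + 0.7152×G_lin + 0.0722×B_lin
Color 1 (255,107,237):
  R=255: 255/255≈1.0000 > 0.04045 → ((1.0000+0.055)/1.055)^2.4 ≈ 1.00000
  G=107: 107/255≈0.4196 > 0.04045 → ((0.4196+0.055)/1.055)^2.4 ≈ 0.14703
  B=237: 237/255≈0.9294 > 0.04045 → ((0.9294+0.055)/1.055)^2.4 ≈ 0.84687
  L1 = 0.2126×1.00000 + 0.7152×0.14703 + 0.0722×0.84687 ≈ 0.37890
Color 2 (245,204,6):
  R=245: 245/255≈0.9608 > 0.04045 → ((0.9608+0.055)/1.055)^2.4 ≈ 0.91310
  G=204: 204/255≈0.8000 > 0.04045 → ((0.8000+0.055)/1.055)^2.4 ≈ 0.60383
  B=6: 6/255≈0.0235 ≤ 0.04045 → 0.0235/12.92 ≈ 0.00182
  L2 = 0.2126×0.91310 + 0.7152×0.60383 + 0.0722×0.00182 ≈ 0.62611
Lighter = 0.62611, Darker = 0.37890
Ratio = (L_lighter + 0.05) / (L_darker + 0.05)
Ratio = (0.62611 + 0.05) / (0.37890 + 0.05) = 0.67611 / 0.42890 ≈ 1.5764
Ratio ≈ 1.58:1


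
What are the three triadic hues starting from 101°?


Triadic: equally spaced at 120° intervals
H1 = 101°
H2 = (101 + 120) mod 360 = 221°
H3 = (101 + 240) mod 360 = 341°
Triadic = 101°, 221°, 341°


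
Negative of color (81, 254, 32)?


Invert: (255-R, 255-G, 255-B)
R: 255-81 = 174
G: 255-254 = 1
B: 255-32 = 223
= RGB(174, 1, 223)


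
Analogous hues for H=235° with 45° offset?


Base hue: 235°
Left analog: (235 - 45) mod 360 = 190°
Right analog: (235 + 45) mod 360 = 280°
Analogous hues = 190° and 280°


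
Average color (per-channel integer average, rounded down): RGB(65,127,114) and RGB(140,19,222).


Midpoint: each channel = ⌊(C₁+C₂)/2⌋
R: ⌊(65+140)/2⌋ = 102
G: ⌊(127+19)/2⌋ = 73
B: ⌊(114+222)/2⌋ = 168
= RGB(102, 73, 168)


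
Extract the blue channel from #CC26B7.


Color: #CC26B7
R = CC = 204
G = 26 = 38
B = B7 = 183
Blue = 183


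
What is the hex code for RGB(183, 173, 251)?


R = 183 → B7 (hex)
G = 173 → AD (hex)
B = 251 → FB (hex)
Hex = #B7ADFB


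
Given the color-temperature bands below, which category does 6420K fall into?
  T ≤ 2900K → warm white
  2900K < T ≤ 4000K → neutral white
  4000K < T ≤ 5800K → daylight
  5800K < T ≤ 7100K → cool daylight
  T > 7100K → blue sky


Temperature: 6420K
5800K < 6420K ≤ 7100K → cool daylight
Classification: cool daylight


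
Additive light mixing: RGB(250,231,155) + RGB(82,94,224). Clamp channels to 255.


Additive: each channel = min(255, C₁+C₂)
R: 250+82 = 332 → 255
G: 231+94 = 325 → 255
B: 155+224 = 379 → 255
= RGB(255, 255, 255)


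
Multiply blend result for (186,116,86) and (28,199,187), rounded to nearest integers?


Multiply: C = A×B/255, rounded to nearest integer
R: 186×28/255 = 5208/255 ≈ 20.424 → 20
G: 116×199/255 = 23084/255 ≈ 90.525 → 91
B: 86×187/255 = 16082/255 ≈ 63.067 → 63
= RGB(20, 91, 63)


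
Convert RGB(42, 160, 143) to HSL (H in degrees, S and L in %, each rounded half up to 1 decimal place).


Normalize: R'=42/255≈0.1647, G'=160/255≈0.6275, B'=143/255≈0.5608
Max=160/255, Min=42/255, Δ=Max-Min=118/255
L = (Max+Min)/2 = (160+42)/510 = 202/510 = 0.39607… → L = 39.6%
L ≤ 0.5 → S = Δ/(Max+Min) = 118/(160+42) = 118/202 = 0.58415… → S = 58.4%
(the 1/255 factors cancel in S and H, so raw channel differences can be used)
Max is G' → H = 60 × ((B-R)/Δ + 2) = 60 × ((143-42)/118 + 2)
  101/118 + 2 = 0.8559… + 2 = 2.8559…
  H = 60 × 2.8559… = 171.355…° → H = 171.4°
= HSL(171.4°, 58.4%, 39.6%)


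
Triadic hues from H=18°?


Triadic: equally spaced at 120° intervals
H1 = 18°
H2 = (18 + 120) mod 360 = 138°
H3 = (18 + 240) mod 360 = 258°
Triadic = 18°, 138°, 258°


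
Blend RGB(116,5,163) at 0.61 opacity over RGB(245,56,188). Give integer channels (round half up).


C = α×F + (1-α)×B, with 1-α = 0.39
R: 0.61×116 + 0.39×245 = 70.76 + 95.55 = 166.31 → 166
G: 0.61×5 + 0.39×56 = 3.05 + 21.84 = 24.89 → 25
B: 0.61×163 + 0.39×188 = 99.43 + 73.32 = 172.75 → 173
= RGB(166, 25, 173)


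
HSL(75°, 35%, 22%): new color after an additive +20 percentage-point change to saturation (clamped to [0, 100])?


Original S = 35%
Adjustment = +20 percentage points
New S = 35 + (20) = 55
Clamp to [0, 100] → 55
= HSL(75°, 55%, 22%)


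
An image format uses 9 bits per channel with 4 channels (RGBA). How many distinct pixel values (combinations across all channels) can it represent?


Total bits = 9 bits/channel × 4 channels = 36 bits
Distinct pixel values = 2^36
= 68,719,476,736 pixel values


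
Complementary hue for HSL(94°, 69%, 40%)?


Complement = opposite side of color wheel = hue + 180°
H' = (94 + 180) mod 360 = 274°
S and L unchanged.
= HSL(274°, 69%, 40%)


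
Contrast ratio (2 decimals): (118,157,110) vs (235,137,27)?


Linearize each sRGB channel c=v/255: c/12.92 if c ≤ 0.04045 else ((c+0.055)/1.055)^2.4
L = 0.2126×R_lin + 0.7152×G_lin + 0.0722×B_lin
Color 1 (118,157,110):
  R=118: 118/255≈0.4627 > 0.04045 → ((0.4627+0.055)/1.055)^2.4 ≈ 0.18116
  G=157: 157/255≈0.6157 > 0.04045 → ((0.6157+0.055)/1.055)^2.4 ≈ 0.33716
  B=110: 110/255≈0.4314 > 0.04045 → ((0.4314+0.055)/1.055)^2.4 ≈ 0.15593
  L1 = 0.2126×0.18116 + 0.7152×0.33716 + 0.0722×0.15593 ≈ 0.29091
Color 2 (235,137,27):
  R=235: 235/255≈0.9216 > 0.04045 → ((0.9216+0.055)/1.055)^2.4 ≈ 0.83077
  G=137: 137/255≈0.5373 > 0.04045 → ((0.5373+0.055)/1.055)^2.4 ≈ 0.25016
  B=27: 27/255≈0.1059 > 0.04045 → ((0.1059+0.055)/1.055)^2.4 ≈ 0.01096
  L2 = 0.2126×0.83077 + 0.7152×0.25016 + 0.0722×0.01096 ≈ 0.35633
Lighter = 0.35633, Darker = 0.29091
Ratio = (L_lighter + 0.05) / (L_darker + 0.05)
Ratio = (0.35633 + 0.05) / (0.29091 + 0.05) = 0.40633 / 0.34091 ≈ 1.1919
Ratio ≈ 1.19:1


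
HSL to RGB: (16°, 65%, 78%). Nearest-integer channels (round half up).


H=16°, S=0.65, L=0.78
C = (1-|2L-1|)×S = (1-|0.56|)×0.65 = 0.286
H' = H/60 = 16/60 ≈ 0.2667; X = C×(1-|H' mod 2 - 1|) ≈ 0.0763
m = L - C/2 = 0.78 - 0.143 = 0.637
Sector ⌊H'⌋ = 0 → (R',G',B') = (0.286, ≈0.0763, 0.0)
RGB = ((R'+m)×255, (G'+m)×255, (B'+m)×255) = (235.365, 181.883, 162.435)
Round half up → RGB(235, 182, 162)


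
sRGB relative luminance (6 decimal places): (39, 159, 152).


Linearize each channel (sRGB transfer function): c = v/255; c_lin = c/12.92 if c ≤ 0.04045, else ((c+0.055)/1.055)^2.4
  R: 39/255 ≈ 0.152941 > 0.04045 → ((0.152941+0.055)/1.055)^2.4 ≈ 0.020289
  G: 159/255 ≈ 0.623529 > 0.04045 → ((0.623529+0.055)/1.055)^2.4 ≈ 0.346704
  B: 152/255 ≈ 0.596078 > 0.04045 → ((0.596078+0.055)/1.055)^2.4 ≈ 0.313989
R_lin = 0.020289, G_lin = 0.346704, B_lin = 0.313989
L = 0.2126×R + 0.7152×G + 0.0722×B
L = 0.2126×0.020289 + 0.7152×0.346704 + 0.0722×0.313989
L ≈ 0.274946


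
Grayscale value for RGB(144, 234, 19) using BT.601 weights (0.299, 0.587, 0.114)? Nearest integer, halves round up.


Gray = 0.299×R + 0.587×G + 0.114×B
Gray = 0.299×144 + 0.587×234 + 0.114×19
Gray = 43.056 + 137.358 + 2.166
Gray = 182.580 → round half up → 183
Gray = 183


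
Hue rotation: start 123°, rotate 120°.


New hue = (H + rotation) mod 360
New hue = (123 + 120) mod 360
= 243 mod 360
= 243°


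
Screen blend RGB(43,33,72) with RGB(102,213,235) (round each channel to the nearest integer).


Screen: C = 255 - (255-A)×(255-B)/255, rounded to nearest integer
R: 255 - (255-43)×(255-102)/255 = 255 - 32436/255 ≈ 255 - 127.200 = 127.800 → 128
G: 255 - (255-33)×(255-213)/255 = 255 - 9324/255 ≈ 255 - 36.565 = 218.435 → 218
B: 255 - (255-72)×(255-235)/255 = 255 - 3660/255 ≈ 255 - 14.353 = 240.647 → 241
= RGB(128, 218, 241)


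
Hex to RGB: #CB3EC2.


CB → 203 (R)
3E → 62 (G)
C2 → 194 (B)
= RGB(203, 62, 194)


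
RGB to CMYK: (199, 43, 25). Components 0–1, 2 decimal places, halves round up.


R'=199/255≈0.7804, G'=43/255≈0.1686, B'=25/255≈0.0980
K = 1 - max(R',G',B') = 1 - 199/255 = 56/255 = 0.21960… → 0.22
(1-R'-K)/(1-K) simplifies to (max-R)/max with max = 199:
C = (199-199)/199 = 0/199 = 0 → 0.00
M = (199-43)/199 = 156/199 = 0.78391… → 0.78
Y = (199-25)/199 = 174/199 = 0.87437… → 0.87
= CMYK(0.00, 0.78, 0.87, 0.22)


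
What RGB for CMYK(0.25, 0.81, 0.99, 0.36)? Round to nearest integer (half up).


R = 255 × (1-C) × (1-K) = 255 × 0.75 × 0.64 = 122.4 → 122
G = 255 × (1-M) × (1-K) = 255 × 0.19 × 0.64 = 31.008 → 31
B = 255 × (1-Y) × (1-K) = 255 × 0.01 × 0.64 = 1.632 → 2
= RGB(122, 31, 2)


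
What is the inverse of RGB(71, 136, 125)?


Invert: (255-R, 255-G, 255-B)
R: 255-71 = 184
G: 255-136 = 119
B: 255-125 = 130
= RGB(184, 119, 130)


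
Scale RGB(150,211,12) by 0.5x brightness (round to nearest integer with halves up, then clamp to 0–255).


Multiply each channel by 0.5, round half up, clamp to [0, 255]
R: 150×0.5 = 75
G: 211×0.5 = 105.5 → round → 106
B: 12×0.5 = 6
= RGB(75, 106, 6)


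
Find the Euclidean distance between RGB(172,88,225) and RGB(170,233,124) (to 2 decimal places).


d = √[(R₁-R₂)² + (G₁-G₂)² + (B₁-B₂)²]
d = √[(172-170)² + (88-233)² + (225-124)²]
d = √[4 + 21025 + 10201]
d = √31230
d ≈ 176.72


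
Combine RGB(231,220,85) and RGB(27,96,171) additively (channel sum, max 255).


Additive: each channel = min(255, C₁+C₂)
R: 231+27 = 258 → 255
G: 220+96 = 316 → 255
B: 85+171 = 256 → 255
= RGB(255, 255, 255)


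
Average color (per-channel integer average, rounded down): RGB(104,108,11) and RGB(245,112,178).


Midpoint: each channel = ⌊(C₁+C₂)/2⌋
R: ⌊(104+245)/2⌋ = 174
G: ⌊(108+112)/2⌋ = 110
B: ⌊(11+178)/2⌋ = 94
= RGB(174, 110, 94)


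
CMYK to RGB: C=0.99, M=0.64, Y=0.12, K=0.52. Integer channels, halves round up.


R = 255 × (1-C) × (1-K) = 255 × 0.01 × 0.48 = 1.224 → 1
G = 255 × (1-M) × (1-K) = 255 × 0.36 × 0.48 = 44.064 → 44
B = 255 × (1-Y) × (1-K) = 255 × 0.88 × 0.48 = 107.712 → 108
= RGB(1, 44, 108)


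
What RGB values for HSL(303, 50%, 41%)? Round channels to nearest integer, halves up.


H=303°, S=0.50, L=0.41
C = (1-|2L-1|)×S = (1-|-0.18|)×0.50 = 0.41
H' = H/60 = 303/60 ≈ 5.0500; X = C×(1-|H' mod 2 - 1|) = 0.3895
m = L - C/2 = 0.41 - 0.205 = 0.205
Sector ⌊H'⌋ = 5 → (R',G',B') = (0.41, 0.0, 0.3895)
RGB = ((R'+m)×255, (G'+m)×255, (B'+m)×255) = (156.825, 52.275, 151.5975)
Round half up → RGB(157, 52, 152)


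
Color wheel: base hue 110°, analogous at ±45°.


Base hue: 110°
Left analog: (110 - 45) mod 360 = 65°
Right analog: (110 + 45) mod 360 = 155°
Analogous hues = 65° and 155°


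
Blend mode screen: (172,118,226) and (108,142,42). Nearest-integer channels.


Screen: C = 255 - (255-A)×(255-B)/255, rounded to nearest integer
R: 255 - (255-172)×(255-108)/255 = 255 - 12201/255 ≈ 255 - 47.847 = 207.153 → 207
G: 255 - (255-118)×(255-142)/255 = 255 - 15481/255 ≈ 255 - 60.710 = 194.290 → 194
B: 255 - (255-226)×(255-42)/255 = 255 - 6177/255 ≈ 255 - 24.224 = 230.776 → 231
= RGB(207, 194, 231)


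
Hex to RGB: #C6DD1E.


C6 → 198 (R)
DD → 221 (G)
1E → 30 (B)
= RGB(198, 221, 30)


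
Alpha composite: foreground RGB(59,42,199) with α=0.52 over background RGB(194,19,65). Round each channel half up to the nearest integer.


C = α×F + (1-α)×B, with 1-α = 0.48
R: 0.52×59 + 0.48×194 = 30.68 + 93.12 = 123.80 → 124
G: 0.52×42 + 0.48×19 = 21.84 + 9.12 = 30.96 → 31
B: 0.52×199 + 0.48×65 = 103.48 + 31.20 = 134.68 → 135
= RGB(124, 31, 135)


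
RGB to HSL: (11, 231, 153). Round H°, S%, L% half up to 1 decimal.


Normalize: R'=11/255≈0.0431, G'=231/255≈0.9059, B'=153/255≈0.6000
Max=231/255, Min=11/255, Δ=Max-Min=220/255
L = (Max+Min)/2 = (231+11)/510 = 242/510 = 0.47450… → L = 47.5%
L ≤ 0.5 → S = Δ/(Max+Min) = 220/(231+11) = 220/242 = 0.90909… → S = 90.9%
(the 1/255 factors cancel in S and H, so raw channel differences can be used)
Max is G' → H = 60 × ((B-R)/Δ + 2) = 60 × ((153-11)/220 + 2)
  142/220 + 2 = 0.6454… + 2 = 2.6454…
  H = 60 × 2.6454… = 158.727…° → H = 158.7°
= HSL(158.7°, 90.9%, 47.5%)


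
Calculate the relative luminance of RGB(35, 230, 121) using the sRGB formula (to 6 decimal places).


Linearize each channel (sRGB transfer function): c = v/255; c_lin = c/12.92 if c ≤ 0.04045, else ((c+0.055)/1.055)^2.4
  R: 35/255 ≈ 0.137255 > 0.04045 → ((0.137255+0.055)/1.055)^2.4 ≈ 0.016807
  G: 230/255 ≈ 0.901961 > 0.04045 → ((0.901961+0.055)/1.055)^2.4 ≈ 0.791298
  B: 121/255 ≈ 0.474510 > 0.04045 → ((0.474510+0.055)/1.055)^2.4 ≈ 0.191202
R_lin = 0.016807, G_lin = 0.791298, B_lin = 0.191202
L = 0.2126×R + 0.7152×G + 0.0722×B
L = 0.2126×0.016807 + 0.7152×0.791298 + 0.0722×0.191202
L ≈ 0.583314


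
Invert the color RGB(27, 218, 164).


Invert: (255-R, 255-G, 255-B)
R: 255-27 = 228
G: 255-218 = 37
B: 255-164 = 91
= RGB(228, 37, 91)


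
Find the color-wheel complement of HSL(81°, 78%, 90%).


Complement = opposite side of color wheel = hue + 180°
H' = (81 + 180) mod 360 = 261°
S and L unchanged.
= HSL(261°, 78%, 90%)


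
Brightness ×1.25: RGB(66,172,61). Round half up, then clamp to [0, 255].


Multiply each channel by 1.25, round half up, clamp to [0, 255]
R: 66×1.25 = 82.5 → round → 83
G: 172×1.25 = 215
B: 61×1.25 = 76.25 → round → 76
= RGB(83, 215, 76)


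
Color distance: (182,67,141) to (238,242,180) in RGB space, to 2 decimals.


d = √[(R₁-R₂)² + (G₁-G₂)² + (B₁-B₂)²]
d = √[(182-238)² + (67-242)² + (141-180)²]
d = √[3136 + 30625 + 1521]
d = √35282
d ≈ 187.84


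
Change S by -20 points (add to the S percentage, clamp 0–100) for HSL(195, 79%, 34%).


Original S = 79%
Adjustment = -20 percentage points
New S = 79 + (-20) = 59
Clamp to [0, 100] → 59
= HSL(195°, 59%, 34%)


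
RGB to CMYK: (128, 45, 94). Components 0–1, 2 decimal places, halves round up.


R'=128/255≈0.5020, G'=45/255≈0.1765, B'=94/255≈0.3686
K = 1 - max(R',G',B') = 1 - 128/255 = 127/255 = 0.49803… → 0.50
(1-R'-K)/(1-K) simplifies to (max-R)/max with max = 128:
C = (128-128)/128 = 0/128 = 0 → 0.00
M = (128-45)/128 = 83/128 = 0.64843… → 0.65
Y = (128-94)/128 = 34/128 = 0.26562… → 0.27
= CMYK(0.00, 0.65, 0.27, 0.50)


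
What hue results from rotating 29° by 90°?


New hue = (H + rotation) mod 360
New hue = (29 + 90) mod 360
= 119 mod 360
= 119°


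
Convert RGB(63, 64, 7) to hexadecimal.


R = 63 → 3F (hex)
G = 64 → 40 (hex)
B = 7 → 07 (hex)
Hex = #3F4007


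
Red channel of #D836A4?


Color: #D836A4
R = D8 = 216
G = 36 = 54
B = A4 = 164
Red = 216


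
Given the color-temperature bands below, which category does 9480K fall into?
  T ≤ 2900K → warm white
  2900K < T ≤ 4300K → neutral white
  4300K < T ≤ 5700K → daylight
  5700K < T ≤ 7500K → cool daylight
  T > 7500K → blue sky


Temperature: 9480K
9480K > 7500K → blue sky
Classification: blue sky


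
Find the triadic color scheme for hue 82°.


Triadic: equally spaced at 120° intervals
H1 = 82°
H2 = (82 + 120) mod 360 = 202°
H3 = (82 + 240) mod 360 = 322°
Triadic = 82°, 202°, 322°


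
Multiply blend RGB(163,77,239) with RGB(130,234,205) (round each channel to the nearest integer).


Multiply: C = A×B/255, rounded to nearest integer
R: 163×130/255 = 21190/255 ≈ 83.098 → 83
G: 77×234/255 = 18018/255 ≈ 70.659 → 71
B: 239×205/255 = 48995/255 ≈ 192.137 → 192
= RGB(83, 71, 192)


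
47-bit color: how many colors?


Colors = 2^bits = 2^47
= 140,737,488,355,328 colors


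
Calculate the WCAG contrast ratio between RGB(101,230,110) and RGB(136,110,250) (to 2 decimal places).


Linearize each sRGB channel c=v/255: c/12.92 if c ≤ 0.04045 else ((c+0.055)/1.055)^2.4
L = 0.2126×R_lin + 0.7152×G_lin + 0.0722×B_lin
Color 1 (101,230,110):
  R=101: 101/255≈0.3961 > 0.04045 → ((0.3961+0.055)/1.055)^2.4 ≈ 0.13014
  G=230: 230/255≈0.9020 > 0.04045 → ((0.9020+0.055)/1.055)^2.4 ≈ 0.79130
  B=110: 110/255≈0.4314 > 0.04045 → ((0.4314+0.055)/1.055)^2.4 ≈ 0.15593
  L1 = 0.2126×0.13014 + 0.7152×0.79130 + 0.0722×0.15593 ≈ 0.60486
Color 2 (136,110,250):
  R=136: 136/255≈0.5333 > 0.04045 → ((0.5333+0.055)/1.055)^2.4 ≈ 0.24620
  G=110: 110/255≈0.4314 > 0.04045 → ((0.4314+0.055)/1.055)^2.4 ≈ 0.15593
  B=250: 250/255≈0.9804 > 0.04045 → ((0.9804+0.055)/1.055)^2.4 ≈ 0.95597
  L2 = 0.2126×0.24620 + 0.7152×0.15593 + 0.0722×0.95597 ≈ 0.23288
Lighter = 0.60486, Darker = 0.23288
Ratio = (L_lighter + 0.05) / (L_darker + 0.05)
Ratio = (0.60486 + 0.05) / (0.23288 + 0.05) = 0.65486 / 0.28288 ≈ 2.3150
Ratio ≈ 2.31:1


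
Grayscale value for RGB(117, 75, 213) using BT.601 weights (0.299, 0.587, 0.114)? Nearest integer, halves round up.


Gray = 0.299×R + 0.587×G + 0.114×B
Gray = 0.299×117 + 0.587×75 + 0.114×213
Gray = 34.983 + 44.025 + 24.282
Gray = 103.290 → round half up → 103
Gray = 103


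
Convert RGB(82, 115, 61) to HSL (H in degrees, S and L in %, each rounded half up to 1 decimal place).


Normalize: R'=82/255≈0.3216, G'=115/255≈0.4510, B'=61/255≈0.2392
Max=115/255, Min=61/255, Δ=Max-Min=54/255
L = (Max+Min)/2 = (115+61)/510 = 176/510 = 0.34509… → L = 34.5%
L ≤ 0.5 → S = Δ/(Max+Min) = 54/(115+61) = 54/176 = 0.30681… → S = 30.7%
(the 1/255 factors cancel in S and H, so raw channel differences can be used)
Max is G' → H = 60 × ((B-R)/Δ + 2) = 60 × ((61-82)/54 + 2)
  -21/54 + 2 = -0.3888… + 2 = 1.6111…
  H = 60 × 1.6111… = 96.666…° → H = 96.7°
= HSL(96.7°, 30.7%, 34.5%)


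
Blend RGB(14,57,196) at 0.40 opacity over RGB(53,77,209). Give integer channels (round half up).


C = α×F + (1-α)×B, with 1-α = 0.60
R: 0.40×14 + 0.60×53 = 5.60 + 31.80 = 37.40 → 37
G: 0.40×57 + 0.60×77 = 22.80 + 46.20 = 69.00 → 69
B: 0.40×196 + 0.60×209 = 78.40 + 125.40 = 203.80 → 204
= RGB(37, 69, 204)
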